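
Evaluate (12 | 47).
(12/47) = 12^{23} mod 47 = 1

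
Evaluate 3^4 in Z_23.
3^{4} = 81 ≡ 12 (mod 23)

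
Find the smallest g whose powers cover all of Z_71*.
g = 7. For each prime q|70: 7^{35}≡70, 7^{14}≡54, 7^{10}≡45, none ≡ 1, so ord_71(7) = 70 and 7 is a primitive root.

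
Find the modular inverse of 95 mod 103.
Since 103 is prime, by Fermat 95^(-1) ≡ 95^{101} ≡ 90 mod 103. Verify: 95 × 90 = 8550 ≡ 1 mod 103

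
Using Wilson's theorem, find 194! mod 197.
(196)! = (194)! × (195) × (196) ≡ -1 mod 197. So (194)! ≡ -1 × [(196)(195)]^(-1) ≡ 98 mod 197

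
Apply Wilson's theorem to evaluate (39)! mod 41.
(40)! = (39)! × (40) ≡ -1 (mod 41). So (39)! ≡ -1 × (40)^(-1) ≡ (-1)×(-1) = 1 (mod 41)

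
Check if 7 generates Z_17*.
ord_17(7) divides 16. For each prime q|16: 7^{8}≡16, none ≡ 1. So 7 has order 16 and is a primitive root mod 17.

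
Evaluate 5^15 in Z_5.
By repeated squaring mod 5: 5^{1}≡0, 5^{2}≡0, 5^{4}≡0, 5^{8}≡0. Then 5^{15} = 5^{8+4+2+1} ≡ 0 × 0 × 0 × 0 ≡ 0 mod 5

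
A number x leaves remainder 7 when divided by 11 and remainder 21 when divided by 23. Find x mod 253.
M = 11 × 23 = 253. M₁ = 23, y₁ ≡ 1 mod 11. M₂ = 11, y₂ ≡ 21 mod 23. x = 7×23×1 + 21×11×21 ≡ 205 mod 253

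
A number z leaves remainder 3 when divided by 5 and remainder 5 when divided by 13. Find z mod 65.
M = 5 × 13 = 65. M₁ = 13, y₁ ≡ 2 mod 5. M₂ = 5, y₂ ≡ 8 mod 13. z = 3×13×2 + 5×5×8 ≡ 18 mod 65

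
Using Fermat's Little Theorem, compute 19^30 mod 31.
By Fermat's Little Theorem, 19^{30} ≡ 1 mod 31 since 31 is prime and gcd(19, 31) = 1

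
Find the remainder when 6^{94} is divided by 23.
By Fermat: 6^{22} ≡ 1 (mod 23). 94 = 4×22 + 6. So 6^{94} ≡ 6^{6} ≡ 12 (mod 23)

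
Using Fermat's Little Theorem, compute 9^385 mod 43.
By Fermat: 9^{42} ≡ 1 mod 43. 385 ≡ 7 mod 42. So 9^{385} ≡ 9^{7} ≡ 36 mod 43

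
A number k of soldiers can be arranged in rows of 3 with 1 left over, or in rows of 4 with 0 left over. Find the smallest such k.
M = 3 × 4 = 12. M₁ = 4, y₁ ≡ 1 mod 3. M₂ = 3, y₂ ≡ 3 mod 4. k = 1×4×1 + 0×3×3 ≡ 4 mod 12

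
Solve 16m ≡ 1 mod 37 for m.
Since 37 is prime, by Fermat 16^(-1) ≡ 16^{35} ≡ 7 mod 37. Verify: 16 × 7 = 112 ≡ 1 mod 37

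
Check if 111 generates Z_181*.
111^{90} ≡ 1 mod 181 and 90 < 180, so ord_181(111) = 90 ≠ 180 and 111 is not a primitive root.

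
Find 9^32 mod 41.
By repeated squaring mod 41: 9^{1}≡9, 9^{2}≡40, 9^{4}≡1, 9^{8}≡1, 9^{16}≡1, 9^{32}≡1. So 9^{32} ≡ 1 mod 41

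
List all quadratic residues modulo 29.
Quadratic residues modulo 29: {1, 4, 5, 6, 7, 9, 13, 16, 20, 22, 23, 24, 25, 28}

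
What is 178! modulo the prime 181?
(180)! = (178)! × (179) × (180) ≡ -1 mod 181. So (178)! ≡ -1 × [(180)(179)]^(-1) ≡ 90 mod 181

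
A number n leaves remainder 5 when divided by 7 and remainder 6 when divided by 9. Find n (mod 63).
M = 7 × 9 = 63. M₁ = 9, y₁ ≡ 4 (mod 7). M₂ = 7, y₂ ≡ 4 (mod 9). n = 5×9×4 + 6×7×4 ≡ 33 (mod 63)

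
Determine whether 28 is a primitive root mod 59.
28^{29} ≡ 1 mod 59 and 29 < 58, so ord_59(28) = 29 ≠ 58 and 28 is not a primitive root.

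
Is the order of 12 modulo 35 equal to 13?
Powers of 12 mod 35: 12^1≡12, 12^2≡4, 12^3≡13, 12^4≡16, 12^5≡17, 12^6≡29, 12^7≡33, 12^8≡11, 12^9≡27, 12^10≡9, 12^11≡3, 12^12≡1. Already 12^12≡1, so the order is 12 < 13. No, the actual order is 12.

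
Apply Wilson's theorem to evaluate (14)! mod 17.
(16)! = (14)! × (15) × (16) ≡ -1 (mod 17). So (14)! ≡ -1 × [(16)(15)]^(-1) ≡ 8 (mod 17)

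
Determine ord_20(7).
Powers of 7 mod 20: 7^1≡7, 7^2≡9, 7^3≡3, 7^4≡1. Order = 4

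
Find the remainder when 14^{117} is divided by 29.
By Fermat: 14^{28} ≡ 1 (mod 29). 117 = 4×28 + 5. So 14^{117} ≡ 14^{5} ≡ 19 (mod 29)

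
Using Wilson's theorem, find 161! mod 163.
(162)! = (161)! × (162) ≡ -1 (mod 163). So (161)! ≡ -1 × (162)^(-1) ≡ (-1)×(-1) = 1 (mod 163)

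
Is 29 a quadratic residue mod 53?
By Euler's criterion: 29^{26} ≡ 1 (mod 53). Since this equals 1, 29 is a QR.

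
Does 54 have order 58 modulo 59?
ord_59(54) divides 58. For each prime q|58: 54^{29}≡58, 54^{2}≡25, none ≡ 1. So 54 has order 58 and is a primitive root mod 59.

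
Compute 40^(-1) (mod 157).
Since 157 is prime, by Fermat 40^(-1) ≡ 40^{155} ≡ 106 (mod 157). Verify: 40 × 106 = 4240 ≡ 1 (mod 157)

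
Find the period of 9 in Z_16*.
Powers of 9 mod 16: 9^1≡9, 9^2≡1. So the order of 9 is 2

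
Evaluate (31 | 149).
(31/149) = 31^{74} mod 149 = 1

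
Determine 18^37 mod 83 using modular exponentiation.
By repeated squaring (mod 83): 18^{1}≡18, 18^{2}≡75, 18^{4}≡64, 18^{8}≡29, 18^{16}≡11, 18^{32}≡38. Then 18^{37} = 18^{32+4+1} ≡ 38 × 64 × 18 ≡ 35 (mod 83)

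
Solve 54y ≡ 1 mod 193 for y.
Since 193 is prime, by Fermat 54^(-1) ≡ 54^{191} ≡ 168 mod 193. Verify: 54 × 168 = 9072 ≡ 1 mod 193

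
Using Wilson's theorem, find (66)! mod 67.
By Wilson's theorem, (66)! ≡ -1 ≡ 66 mod 67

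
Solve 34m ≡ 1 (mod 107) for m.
Since 107 is prime, by Fermat 34^(-1) ≡ 34^{105} ≡ 85 (mod 107). Verify: 34 × 85 = 2890 ≡ 1 (mod 107)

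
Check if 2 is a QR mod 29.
By Euler's criterion: 2^{14} ≡ 28 mod 29. Since this equals -1 (≡ 28), 2 is not a QR.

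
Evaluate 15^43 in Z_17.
Using Fermat: 15^{16} ≡ 1 mod 17. 43 ≡ 11 mod 16. So 15^{43} ≡ 15^{11} ≡ 9 mod 17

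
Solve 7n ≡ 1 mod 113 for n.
Since 113 is prime, by Fermat 7^(-1) ≡ 7^{111} ≡ 97 mod 113. Verify: 7 × 97 = 679 ≡ 1 mod 113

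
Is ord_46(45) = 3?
Powers of 45 mod 46: 45^1≡45, 45^2≡1. Already 45^2≡1, so the order is 2 < 3. No, the actual order is 2.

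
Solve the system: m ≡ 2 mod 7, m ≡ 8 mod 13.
M = 7 × 13 = 91. M₁ = 13, y₁ ≡ 6 mod 7. M₂ = 7, y₂ ≡ 2 mod 13. m = 2×13×6 + 8×7×2 ≡ 86 mod 91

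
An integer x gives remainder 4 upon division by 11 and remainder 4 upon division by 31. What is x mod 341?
M = 11 × 31 = 341. M₁ = 31, y₁ ≡ 5 mod 11. M₂ = 11, y₂ ≡ 17 mod 31. x = 4×31×5 + 4×11×17 ≡ 4 mod 341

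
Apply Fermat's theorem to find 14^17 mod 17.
By Fermat: 14^{16} ≡ 1 mod 17. So 14^{17} = 14^{16} · 14^{1} ≡ 14^{1} ≡ 14 mod 17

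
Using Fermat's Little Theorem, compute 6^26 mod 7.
By Fermat: 6^{6} ≡ 1 mod 7. 26 = 4×6 + 2. So 6^{26} ≡ 6^{2} ≡ 1 mod 7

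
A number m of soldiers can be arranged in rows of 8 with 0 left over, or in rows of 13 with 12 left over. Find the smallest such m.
M = 8 × 13 = 104. M₁ = 13, y₁ ≡ 5 (mod 8). M₂ = 8, y₂ ≡ 5 (mod 13). m = 0×13×5 + 12×8×5 ≡ 64 (mod 104)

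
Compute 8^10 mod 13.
By repeated squaring (mod 13): 8^{1}≡8, 8^{2}≡12, 8^{4}≡1, 8^{8}≡1. Then 8^{10} = 8^{8+2} ≡ 1 × 12 ≡ 12 (mod 13)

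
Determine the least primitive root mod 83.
g = 2. Powers: [2, 4, 8, 16, 32, 64, ...] generates all 82 non-zero residues.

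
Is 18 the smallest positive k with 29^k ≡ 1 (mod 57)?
Powers of 29 mod 57: 29^1≡29, 29^2≡43, 29^3≡50, 29^4≡25, 29^5≡41, 29^6≡49, 29^7≡53, 29^8≡55, 29^9≡56, 29^10≡28, 29^11≡14, 29^12≡7, 29^13≡32, 29^14≡16, 29^15≡8, 29^16≡4, 29^17≡2, 29^18≡1. First k with 29^k≡1 is k=18. Yes, ord_57(29) = 18.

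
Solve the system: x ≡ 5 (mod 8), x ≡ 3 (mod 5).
M = 8 × 5 = 40. M₁ = 5, y₁ ≡ 5 (mod 8). M₂ = 8, y₂ ≡ 2 (mod 5). x = 5×5×5 + 3×8×2 ≡ 13 (mod 40)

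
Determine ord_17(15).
Powers of 15 mod 17: 15^1≡15, 15^2≡4, 15^3≡9, 15^4≡16, 15^5≡2, 15^6≡13, 15^7≡8, 15^8≡1. So the order of 15 is 8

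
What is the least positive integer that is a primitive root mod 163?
g = 2. For each prime q|162: 2^{81}≡162, 2^{54}≡104, none ≡ 1, so ord_163(2) = 162 and 2 is a primitive root.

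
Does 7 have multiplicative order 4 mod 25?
Powers of 7 mod 25: 7^1≡7, 7^2≡24, 7^3≡18, 7^4≡1. First k with 7^k≡1 is k=4. Yes, ord_25(7) = 4.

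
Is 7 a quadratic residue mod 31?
By Euler's criterion: 7^{15} ≡ 1 (mod 31). Since this equals 1, 7 is a QR.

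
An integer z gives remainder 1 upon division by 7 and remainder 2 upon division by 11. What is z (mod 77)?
M = 7 × 11 = 77. M₁ = 11, y₁ ≡ 2 (mod 7). M₂ = 7, y₂ ≡ 8 (mod 11). z = 1×11×2 + 2×7×8 ≡ 57 (mod 77)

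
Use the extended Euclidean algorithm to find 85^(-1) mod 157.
Extended GCD: 85(-24) + 157(13) = 1. So 85^(-1) ≡ -24 ≡ 133 mod 157. Verify: 85 × 133 = 11305 ≡ 1 mod 157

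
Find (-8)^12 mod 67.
By repeated squaring mod 67: (-8)^{1}≡59, (-8)^{2}≡64, (-8)^{4}≡9, (-8)^{8}≡14. Then (-8)^{12} = (-8)^{8+4} ≡ 14 × 9 ≡ 59 mod 67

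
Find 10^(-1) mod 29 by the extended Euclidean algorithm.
Extended GCD: 10(3) + 29(-1) = 1. So 10^(-1) ≡ 3 mod 29. Verify: 10 × 3 = 30 ≡ 1 mod 29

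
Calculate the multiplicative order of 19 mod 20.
Powers of 19 mod 20: 19^1≡19, 19^2≡1. Order = 2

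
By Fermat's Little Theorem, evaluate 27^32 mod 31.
By Fermat: 27^{30} ≡ 1 mod 31. So 27^{32} = 27^{30} · 27^{2} ≡ 27^{2} ≡ 16 mod 31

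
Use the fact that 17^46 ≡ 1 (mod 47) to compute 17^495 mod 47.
By Fermat: 17^{46} ≡ 1 (mod 47). 495 ≡ 35 (mod 46). So 17^{495} ≡ 17^{35} ≡ 8 (mod 47)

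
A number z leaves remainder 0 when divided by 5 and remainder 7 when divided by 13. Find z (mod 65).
M = 5 × 13 = 65. M₁ = 13, y₁ ≡ 2 (mod 5). M₂ = 5, y₂ ≡ 8 (mod 13). z = 0×13×2 + 7×5×8 ≡ 20 (mod 65)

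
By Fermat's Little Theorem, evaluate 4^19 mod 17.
By Fermat: 4^{16} ≡ 1 (mod 17). So 4^{19} = 4^{16} · 4^{3} ≡ 4^{3} ≡ 13 (mod 17)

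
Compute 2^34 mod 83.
By repeated squaring (mod 83): 2^{1}≡2, 2^{2}≡4, 2^{4}≡16, 2^{8}≡7, 2^{16}≡49, 2^{32}≡77. Then 2^{34} = 2^{32+2} ≡ 77 × 4 ≡ 59 (mod 83)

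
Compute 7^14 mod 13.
Using Fermat: 7^{12} ≡ 1 mod 13. 14 ≡ 2 mod 12. So 7^{14} ≡ 7^{2} ≡ 10 mod 13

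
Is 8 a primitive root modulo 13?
8^{4} ≡ 1 mod 13 and 4 < 12, so ord_13(8) = 4 ≠ 12 and 8 is not a primitive root.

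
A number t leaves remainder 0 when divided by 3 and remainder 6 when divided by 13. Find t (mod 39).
M = 3 × 13 = 39. M₁ = 13, y₁ ≡ 1 (mod 3). M₂ = 3, y₂ ≡ 9 (mod 13). t = 0×13×1 + 6×3×9 ≡ 6 (mod 39)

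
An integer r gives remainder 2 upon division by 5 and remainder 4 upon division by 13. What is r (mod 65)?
M = 5 × 13 = 65. M₁ = 13, y₁ ≡ 2 (mod 5). M₂ = 5, y₂ ≡ 8 (mod 13). r = 2×13×2 + 4×5×8 ≡ 17 (mod 65)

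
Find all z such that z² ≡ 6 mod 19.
The square roots of 6 mod 19 are 5 and 14. Verify: 5² = 25 ≡ 6 mod 19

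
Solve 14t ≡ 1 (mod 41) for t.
Since 41 is prime, by Fermat 14^(-1) ≡ 14^{39} ≡ 3 (mod 41). Verify: 14 × 3 = 42 ≡ 1 (mod 41)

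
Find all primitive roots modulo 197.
There are φ(196) = 84 primitive roots mod 197: {2, 3, 5, 8, 11, 12, 13, 17, 18, 21, 27, 30, 31, 32, 35, 38, 44, 45, 46, 48, 50, 52, 56, 57, 58, 66, 67, 71, 72, 73, 74, 75, 78, 79, 80, 82, 86, 89, 91, 94, 95, 98, 99, 102, 103, 106, 108, 111, 115, 117, 118, 119, 122, 123, 124, 125, 126, 130, 131, 139, 140, 141, 145, 147, 149, 151, 152, 153, 159, 162, 165, 166, 167, 170, 176, 179, 180, 184, 185, 186, 189, 192, 194, 195}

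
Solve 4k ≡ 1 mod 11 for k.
Since 11 is prime, by Fermat 4^(-1) ≡ 4^{9} ≡ 3 mod 11. Verify: 4 × 3 = 12 ≡ 1 mod 11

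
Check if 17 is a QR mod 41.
By Euler's criterion: 17^{20} ≡ 40 mod 41. Since this equals -1 (≡ 40), 17 is not a QR.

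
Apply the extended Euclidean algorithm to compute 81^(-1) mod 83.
Extended GCD: 81(41) + 83(-40) = 1. So 81^(-1) ≡ 41 (mod 83). Verify: 81 × 41 = 3321 ≡ 1 (mod 83)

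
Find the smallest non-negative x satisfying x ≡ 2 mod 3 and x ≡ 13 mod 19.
M = 3 × 19 = 57. M₁ = 19, y₁ ≡ 1 mod 3. M₂ = 3, y₂ ≡ 13 mod 19. x = 2×19×1 + 13×3×13 ≡ 32 mod 57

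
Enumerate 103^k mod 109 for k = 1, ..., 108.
103^1, 103^2, ..., 103^{108} mod 109: [103, 36, 2, 97, 72, 4, 85, 35, 8, 61, 70, 16, 13, 31, 32, 26, 62, 64, 52, 15, 19, 104, 30, 38, 99, 60, 76, 89, 11, 43, 69, 22, 86, 29, 44, 63, 58, 88, 17, 7, 67, 34, 14, 25, 68, 28, 50, 27, 56, 100, 54, 3, 91, 108, 6, 73, 107, 12, 37, 105, 24, 74, 101, 48, 39, 93, 96, 78, 77, 83, 47, 45, 57, 94, 90, 5, 79, 71, 10, 49, 33, 20, 98, 66, 40, 87, 23, 80, 65, 46, 51, 21, 92, 102, 42, 75, 95, 84, 41, 81, 59, 82, 53, 9, 55, 106, 18, 1]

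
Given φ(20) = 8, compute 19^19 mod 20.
By Euler: 19^{8} ≡ 1 (mod 20) since gcd(19, 20) = 1. 19 = 2×8 + 3. So 19^{19} ≡ 19^{3} ≡ 19 (mod 20)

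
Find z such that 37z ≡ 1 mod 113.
Since 113 is prime, by Fermat 37^(-1) ≡ 37^{111} ≡ 55 mod 113. Verify: 37 × 55 = 2035 ≡ 1 mod 113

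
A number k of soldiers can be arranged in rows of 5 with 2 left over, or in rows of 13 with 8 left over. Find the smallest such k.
M = 5 × 13 = 65. M₁ = 13, y₁ ≡ 2 (mod 5). M₂ = 5, y₂ ≡ 8 (mod 13). k = 2×13×2 + 8×5×8 ≡ 47 (mod 65)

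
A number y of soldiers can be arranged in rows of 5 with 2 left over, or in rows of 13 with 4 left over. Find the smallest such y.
M = 5 × 13 = 65. M₁ = 13, y₁ ≡ 2 mod 5. M₂ = 5, y₂ ≡ 8 mod 13. y = 2×13×2 + 4×5×8 ≡ 17 mod 65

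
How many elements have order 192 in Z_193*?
There are φ(193-1) = φ(192) = 64 primitive roots modulo 193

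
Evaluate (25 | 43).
(25/43) = 25^{21} mod 43 = 1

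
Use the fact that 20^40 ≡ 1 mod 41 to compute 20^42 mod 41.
By Fermat: 20^{40} ≡ 1 mod 41. So 20^{42} = 20^{40} · 20^{2} ≡ 20^{2} ≡ 31 mod 41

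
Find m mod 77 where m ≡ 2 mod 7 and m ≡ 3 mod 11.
M = 7 × 11 = 77. M₁ = 11, y₁ ≡ 2 mod 7. M₂ = 7, y₂ ≡ 8 mod 11. m = 2×11×2 + 3×7×8 ≡ 58 mod 77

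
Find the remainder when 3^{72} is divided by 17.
By Fermat: 3^{16} ≡ 1 (mod 17). 72 = 4×16 + 8. So 3^{72} ≡ 3^{8} ≡ 16 (mod 17)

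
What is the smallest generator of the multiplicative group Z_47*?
g = 5. For each prime q|46: 5^{23}≡46, 5^{2}≡25, none ≡ 1, so ord_47(5) = 46 and 5 is a primitive root.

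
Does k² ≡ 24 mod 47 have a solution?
By Euler's criterion: 24^{23} ≡ 1 mod 47. Since this equals 1, 24 is a QR.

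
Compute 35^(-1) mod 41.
Since 41 is prime, by Fermat 35^(-1) ≡ 35^{39} ≡ 34 mod 41. Verify: 35 × 34 = 1190 ≡ 1 mod 41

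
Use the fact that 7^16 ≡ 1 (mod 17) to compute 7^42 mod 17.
By Fermat: 7^{16} ≡ 1 (mod 17). 42 = 2×16 + 10. So 7^{42} ≡ 7^{10} ≡ 2 (mod 17)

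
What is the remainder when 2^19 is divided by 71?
By repeated squaring mod 71: 2^{1}≡2, 2^{2}≡4, 2^{4}≡16, 2^{8}≡43, 2^{16}≡3. Then 2^{19} = 2^{16+2+1} ≡ 3 × 4 × 2 ≡ 24 mod 71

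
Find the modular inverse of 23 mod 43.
Since 43 is prime, by Fermat 23^(-1) ≡ 23^{41} ≡ 15 mod 43. Verify: 23 × 15 = 345 ≡ 1 mod 43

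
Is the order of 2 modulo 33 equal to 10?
Powers of 2 mod 33: 2^1≡2, 2^2≡4, 2^3≡8, 2^4≡16, 2^5≡32, 2^6≡31, 2^7≡29, 2^8≡25, 2^9≡17, 2^10≡1. First k with 2^k≡1 is k=10. Yes, ord_33(2) = 10.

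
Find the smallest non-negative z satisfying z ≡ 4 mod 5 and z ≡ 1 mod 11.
M = 5 × 11 = 55. M₁ = 11, y₁ ≡ 1 mod 5. M₂ = 5, y₂ ≡ 9 mod 11. z = 4×11×1 + 1×5×9 ≡ 34 mod 55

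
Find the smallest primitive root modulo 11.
g = 2. For each prime q|10: 2^{5}≡10, 2^{2}≡4, none ≡ 1, so ord_11(2) = 10 and 2 is a primitive root.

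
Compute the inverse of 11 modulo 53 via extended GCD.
Extended GCD: 11(-24) + 53(5) = 1. So 11^(-1) ≡ -24 ≡ 29 (mod 53). Verify: 11 × 29 = 319 ≡ 1 (mod 53)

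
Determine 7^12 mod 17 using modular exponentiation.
By repeated squaring mod 17: 7^{1}≡7, 7^{2}≡15, 7^{4}≡4, 7^{8}≡16. Then 7^{12} = 7^{8+4} ≡ 16 × 4 ≡ 13 mod 17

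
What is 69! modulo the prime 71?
(70)! = (69)! × (70) ≡ -1 mod 71. So (69)! ≡ -1 × (70)^(-1) ≡ (-1)×(-1) = 1 mod 71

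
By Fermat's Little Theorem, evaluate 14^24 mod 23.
By Fermat: 14^{22} ≡ 1 (mod 23). So 14^{24} = 14^{22} · 14^{2} ≡ 14^{2} ≡ 12 (mod 23)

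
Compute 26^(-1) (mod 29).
Since 29 is prime, by Fermat 26^(-1) ≡ 26^{27} ≡ 19 (mod 29). Verify: 26 × 19 = 494 ≡ 1 (mod 29)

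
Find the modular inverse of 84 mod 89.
Since 89 is prime, by Fermat 84^(-1) ≡ 84^{87} ≡ 71 (mod 89). Verify: 84 × 71 = 5964 ≡ 1 (mod 89)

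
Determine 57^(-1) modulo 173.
Since 173 is prime, by Fermat 57^(-1) ≡ 57^{171} ≡ 85 mod 173. Verify: 57 × 85 = 4845 ≡ 1 mod 173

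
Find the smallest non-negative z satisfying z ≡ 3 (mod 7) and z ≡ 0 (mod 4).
M = 7 × 4 = 28. M₁ = 4, y₁ ≡ 2 (mod 7). M₂ = 7, y₂ ≡ 3 (mod 4). z = 3×4×2 + 0×7×3 ≡ 24 (mod 28)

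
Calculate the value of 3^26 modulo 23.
Using Fermat: 3^{22} ≡ 1 mod 23. 26 ≡ 4 mod 22. So 3^{26} ≡ 3^{4} ≡ 12 mod 23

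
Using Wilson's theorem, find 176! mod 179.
(178)! = (176)! × (177) × (178) ≡ -1 (mod 179). So (176)! ≡ -1 × [(178)(177)]^(-1) ≡ 89 (mod 179)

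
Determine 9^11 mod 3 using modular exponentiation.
By repeated squaring (mod 3): 9^{1}≡0, 9^{2}≡0, 9^{4}≡0, 9^{8}≡0. Then 9^{11} = 9^{8+2+1} ≡ 0 × 0 × 0 ≡ 0 (mod 3)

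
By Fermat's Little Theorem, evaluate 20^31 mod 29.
By Fermat: 20^{28} ≡ 1 (mod 29). So 20^{31} = 20^{28} · 20^{3} ≡ 20^{3} ≡ 25 (mod 29)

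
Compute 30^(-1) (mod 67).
Since 67 is prime, by Fermat 30^(-1) ≡ 30^{65} ≡ 38 (mod 67). Verify: 30 × 38 = 1140 ≡ 1 (mod 67)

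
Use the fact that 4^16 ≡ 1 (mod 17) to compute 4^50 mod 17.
By Fermat: 4^{16} ≡ 1 (mod 17). 50 = 3×16 + 2. So 4^{50} ≡ 4^{2} ≡ 16 (mod 17)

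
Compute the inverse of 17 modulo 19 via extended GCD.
Extended GCD: 17(9) + 19(-8) = 1. So 17^(-1) ≡ 9 mod 19. Verify: 17 × 9 = 153 ≡ 1 mod 19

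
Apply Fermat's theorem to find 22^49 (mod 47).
By Fermat: 22^{46} ≡ 1 (mod 47). So 22^{49} = 22^{46} · 22^{3} ≡ 22^{3} ≡ 26 (mod 47)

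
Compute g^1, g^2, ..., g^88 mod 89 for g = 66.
66^1, 66^2, ..., 66^{88} mod 89: [66, 84, 26, 25, 48, 53, 27, 2, 43, 79, 52, 50, 7, 17, 54, 4, 86, 69, 15, 11, 14, 34, 19, 8, 83, 49, 30, 22, 28, 68, 38, 16, 77, 9, 60, 44, 56, 47, 76, 32, 65, 18, 31, 88, 23, 5, 63, 64, 41, 36, 62, 87, 46, 10, 37, 39, 82, 72, 35, 85, 3, 20, 74, 78, 75, 55, 70, 81, 6, 40, 59, 67, 61, 21, 51, 73, 12, 80, 29, 45, 33, 42, 13, 57, 24, 71, 58, 1]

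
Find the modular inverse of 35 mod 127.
Since 127 is prime, by Fermat 35^(-1) ≡ 35^{125} ≡ 98 mod 127. Verify: 35 × 98 = 3430 ≡ 1 mod 127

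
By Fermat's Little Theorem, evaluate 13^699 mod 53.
By Fermat: 13^{52} ≡ 1 (mod 53). 699 ≡ 23 (mod 52). So 13^{699} ≡ 13^{23} ≡ 42 (mod 53)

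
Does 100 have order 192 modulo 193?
100^{96} ≡ 1 mod 193 and 96 < 192, so ord_193(100) = 96 ≠ 192 and 100 is not a primitive root.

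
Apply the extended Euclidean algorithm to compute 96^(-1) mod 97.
Extended GCD: 96(-1) + 97(1) = 1. So 96^(-1) ≡ -1 ≡ 96 (mod 97). Verify: 96 × 96 = 9216 ≡ 1 (mod 97)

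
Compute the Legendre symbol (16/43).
(16/43) = 16^{21} mod 43 = 1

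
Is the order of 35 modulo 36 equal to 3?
Powers of 35 mod 36: 35^1≡35, 35^2≡1. Already 35^2≡1, so the order is 2 < 3. No, the actual order is 2.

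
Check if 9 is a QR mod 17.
By Euler's criterion: 9^{8} ≡ 1 (mod 17). Since this equals 1, 9 is a QR.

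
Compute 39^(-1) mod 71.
Since 71 is prime, by Fermat 39^(-1) ≡ 39^{69} ≡ 51 mod 71. Verify: 39 × 51 = 1989 ≡ 1 mod 71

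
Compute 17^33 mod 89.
By repeated squaring (mod 89): 17^{1}≡17, 17^{2}≡22, 17^{4}≡39, 17^{8}≡8, 17^{16}≡64, 17^{32}≡2. Then 17^{33} = 17^{32+1} ≡ 2 × 17 ≡ 34 (mod 89)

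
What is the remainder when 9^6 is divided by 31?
By repeated squaring mod 31: 9^{1}≡9, 9^{2}≡19, 9^{4}≡20. Then 9^{6} = 9^{4+2} ≡ 20 × 19 ≡ 8 mod 31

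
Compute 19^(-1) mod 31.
Since 31 is prime, by Fermat 19^(-1) ≡ 19^{29} ≡ 18 mod 31. Verify: 19 × 18 = 342 ≡ 1 mod 31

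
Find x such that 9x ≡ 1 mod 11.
Since 11 is prime, by Fermat 9^(-1) ≡ 9^{9} ≡ 5 mod 11. Verify: 9 × 5 = 45 ≡ 1 mod 11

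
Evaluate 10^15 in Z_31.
By repeated squaring mod 31: 10^{1}≡10, 10^{2}≡7, 10^{4}≡18, 10^{8}≡14. Then 10^{15} = 10^{8+4+2+1} ≡ 14 × 18 × 7 × 10 ≡ 1 mod 31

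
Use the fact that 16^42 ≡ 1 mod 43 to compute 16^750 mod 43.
By Fermat: 16^{42} ≡ 1 mod 43. 750 ≡ 36 mod 42. So 16^{750} ≡ 16^{36} ≡ 16 mod 43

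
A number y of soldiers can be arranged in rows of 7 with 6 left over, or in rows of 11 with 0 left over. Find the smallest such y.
M = 7 × 11 = 77. M₁ = 11, y₁ ≡ 2 (mod 7). M₂ = 7, y₂ ≡ 8 (mod 11). y = 6×11×2 + 0×7×8 ≡ 55 (mod 77)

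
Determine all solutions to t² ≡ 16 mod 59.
The square roots of 16 mod 59 are 4 and 55. Verify: 4² = 16 ≡ 16 mod 59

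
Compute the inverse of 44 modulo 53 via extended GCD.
Extended GCD: 44(-6) + 53(5) = 1. So 44^(-1) ≡ -6 ≡ 47 mod 53. Verify: 44 × 47 = 2068 ≡ 1 mod 53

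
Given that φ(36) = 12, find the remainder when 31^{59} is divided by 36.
By Euler: 31^{12} ≡ 1 (mod 36) since gcd(31, 36) = 1. 59 = 4×12 + 11. So 31^{59} ≡ 31^{11} ≡ 7 (mod 36)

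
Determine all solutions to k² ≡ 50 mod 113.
The square roots of 50 mod 113 are 29 and 84. Verify: 29² = 841 ≡ 50 mod 113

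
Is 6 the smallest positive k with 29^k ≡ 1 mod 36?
Powers of 29 mod 36: 29^1≡29, 29^2≡13, 29^3≡17, 29^4≡25, 29^5≡5, 29^6≡1. First k with 29^k≡1 is k=6. Yes, ord_36(29) = 6.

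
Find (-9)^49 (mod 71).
By repeated squaring (mod 71): (-9)^{1}≡62, (-9)^{2}≡10, (-9)^{4}≡29, (-9)^{8}≡60, (-9)^{16}≡50, (-9)^{32}≡15. Then (-9)^{49} = (-9)^{32+16+1} ≡ 15 × 50 × 62 ≡ 66 (mod 71)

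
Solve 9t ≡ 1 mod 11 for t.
Since 11 is prime, by Fermat 9^(-1) ≡ 9^{9} ≡ 5 mod 11. Verify: 9 × 5 = 45 ≡ 1 mod 11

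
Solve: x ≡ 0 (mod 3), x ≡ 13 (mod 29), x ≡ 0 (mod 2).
M = 3 × 29 × 2 = 174. M₁ = 58, y₁ ≡ 1 (mod 3). M₂ = 6, y₂ ≡ 5 (mod 29). M₃ = 87, y₃ ≡ 1 (mod 2). x = 0×58×1 + 13×6×5 + 0×87×1 ≡ 42 (mod 174)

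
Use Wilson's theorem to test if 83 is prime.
(82)! mod 83 = 82. Since 82 ≡ -1 mod 83, 83 is prime.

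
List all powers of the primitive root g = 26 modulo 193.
26^1, 26^2, ..., 26^{192} mod 193: [26, 97, 13, 145, 103, 169, 148, 181, 74, 187, 37, 190, 115, 95, 154, 144, 77, 72, 135, 36, 164, 18, 82, 9, 41, 101, 117, 147, 155, 170, 174, 85, 87, 139, 140, 166, 70, 83, 35, 138, 114, 69, 57, 131, 125, 162, 159, 81, 176, 137, 88, 165, 44, 179, 22, 186, 11, 93, 102, 143, 51, 168, 122, 84, 61, 42, 127, 21, 160, 107, 80, 150, 40, 75, 20, 134, 10, 67, 5, 130, 99, 65, 146, 129, 73, 161, 133, 177, 163, 185, 178, 189, 89, 191, 141, 192, 167, 96, 180, 48, 90, 24, 45, 12, 119, 6, 156, 3, 78, 98, 39, 49, 116, 121, 58, 157, 29, 175, 111, 184, 152, 92, 76, 46, 38, 23, 19, 108, 106, 54, 53, 27, 123, 110, 158, 55, 79, 124, 136, 62, 68, 31, 34, 112, 17, 56, 105, 28, 149, 14, 171, 7, 182, 100, 91, 50, 142, 25, 71, 109, 132, 151, 66, 172, 33, 86, 113, 43, 153, 118, 173, 59, 183, 126, 188, 63, 94, 128, 47, 64, 120, 32, 60, 16, 30, 8, 15, 4, 104, 2, 52, 1]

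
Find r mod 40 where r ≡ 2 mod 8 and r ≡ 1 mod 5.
M = 8 × 5 = 40. M₁ = 5, y₁ ≡ 5 mod 8. M₂ = 8, y₂ ≡ 2 mod 5. r = 2×5×5 + 1×8×2 ≡ 26 mod 40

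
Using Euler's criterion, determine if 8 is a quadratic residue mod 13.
By Euler's criterion: 8^{6} ≡ 12 (mod 13). Since this equals -1 (≡ 12), 8 is not a QR.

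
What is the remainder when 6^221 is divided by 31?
Using Fermat: 6^{30} ≡ 1 (mod 31). 221 ≡ 11 (mod 30). So 6^{221} ≡ 6^{11} ≡ 26 (mod 31)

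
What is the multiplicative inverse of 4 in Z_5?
Since 5 is prime, by Fermat 4^(-1) ≡ 4^{3} ≡ 4 (mod 5). Verify: 4 × 4 = 16 ≡ 1 (mod 5)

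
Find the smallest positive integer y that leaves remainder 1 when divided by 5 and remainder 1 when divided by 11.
M = 5 × 11 = 55. M₁ = 11, y₁ ≡ 1 (mod 5). M₂ = 5, y₂ ≡ 9 (mod 11). y = 1×11×1 + 1×5×9 ≡ 1 (mod 55)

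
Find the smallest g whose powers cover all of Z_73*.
g = 5. Powers: [5, 25, 52, 41, 59, 3, 15, 2, ...] generates all 72 non-zero residues.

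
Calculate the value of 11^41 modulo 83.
By repeated squaring mod 83: 11^{1}≡11, 11^{2}≡38, 11^{4}≡33, 11^{8}≡10, 11^{16}≡17, 11^{32}≡40. Then 11^{41} = 11^{32+8+1} ≡ 40 × 10 × 11 ≡ 1 mod 83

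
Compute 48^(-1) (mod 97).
Since 97 is prime, by Fermat 48^(-1) ≡ 48^{95} ≡ 95 (mod 97). Verify: 48 × 95 = 4560 ≡ 1 (mod 97)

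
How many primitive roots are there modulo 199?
Number of primitive roots mod 199 = φ(p-1) = φ(198) = 60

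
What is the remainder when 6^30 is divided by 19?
Using Fermat: 6^{18} ≡ 1 (mod 19). 30 ≡ 12 (mod 18). So 6^{30} ≡ 6^{12} ≡ 7 (mod 19)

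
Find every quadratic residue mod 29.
Quadratic residues modulo 29: {1, 4, 5, 6, 7, 9, 13, 16, 20, 22, 23, 24, 25, 28}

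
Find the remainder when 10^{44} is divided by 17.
By Fermat: 10^{16} ≡ 1 mod 17. 44 = 2×16 + 12. So 10^{44} ≡ 10^{12} ≡ 13 mod 17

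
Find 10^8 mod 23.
By repeated squaring mod 23: 10^{1}≡10, 10^{2}≡8, 10^{4}≡18, 10^{8}≡2. So 10^{8} ≡ 2 mod 23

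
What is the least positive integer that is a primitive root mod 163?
g = 2. For each prime q|162: 2^{81}≡162, 2^{54}≡104, none ≡ 1, so ord_163(2) = 162 and 2 is a primitive root.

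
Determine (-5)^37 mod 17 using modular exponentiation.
Using Fermat: (-5)^{16} ≡ 1 (mod 17). 37 ≡ 5 (mod 16). So (-5)^{37} ≡ (-5)^{5} ≡ 3 (mod 17)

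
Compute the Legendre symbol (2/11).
(2/11) = 2^{5} mod 11 = -1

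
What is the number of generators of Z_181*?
Number of primitive roots mod 181 = φ(p-1) = φ(180) = 48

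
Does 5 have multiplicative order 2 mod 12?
Powers of 5 mod 12: 5^1≡5, 5^2≡1. First k with 5^k≡1 is k=2. Yes, ord_12(5) = 2.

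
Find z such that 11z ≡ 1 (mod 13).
Since 13 is prime, by Fermat 11^(-1) ≡ 11^{11} ≡ 6 (mod 13). Verify: 11 × 6 = 66 ≡ 1 (mod 13)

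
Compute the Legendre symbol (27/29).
(27/29) = 27^{14} mod 29 = -1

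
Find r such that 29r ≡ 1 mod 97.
Since 97 is prime, by Fermat 29^(-1) ≡ 29^{95} ≡ 87 mod 97. Verify: 29 × 87 = 2523 ≡ 1 mod 97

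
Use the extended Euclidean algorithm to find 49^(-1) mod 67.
Extended GCD: 49(26) + 67(-19) = 1. So 49^(-1) ≡ 26 mod 67. Verify: 49 × 26 = 1274 ≡ 1 mod 67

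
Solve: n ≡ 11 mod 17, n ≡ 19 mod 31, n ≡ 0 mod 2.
M = 17 × 31 × 2 = 1054. M₁ = 62, y₁ ≡ 14 mod 17. M₂ = 34, y₂ ≡ 21 mod 31. M₃ = 527, y₃ ≡ 1 mod 2. n = 11×62×14 + 19×34×21 + 0×527×1 ≡ 980 mod 1054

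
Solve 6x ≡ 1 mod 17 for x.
Since 17 is prime, by Fermat 6^(-1) ≡ 6^{15} ≡ 3 mod 17. Verify: 6 × 3 = 18 ≡ 1 mod 17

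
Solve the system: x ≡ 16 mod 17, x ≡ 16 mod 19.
M = 17 × 19 = 323. M₁ = 19, y₁ ≡ 9 mod 17. M₂ = 17, y₂ ≡ 9 mod 19. x = 16×19×9 + 16×17×9 ≡ 16 mod 323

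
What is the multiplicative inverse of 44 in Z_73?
Since 73 is prime, by Fermat 44^(-1) ≡ 44^{71} ≡ 5 mod 73. Verify: 44 × 5 = 220 ≡ 1 mod 73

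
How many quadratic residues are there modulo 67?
Exactly half the non-zero residues mod a prime are QRs: (67-1)/2 = 33.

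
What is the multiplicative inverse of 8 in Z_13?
Since 13 is prime, by Fermat 8^(-1) ≡ 8^{11} ≡ 5 mod 13. Verify: 8 × 5 = 40 ≡ 1 mod 13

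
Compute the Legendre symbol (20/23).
(20/23) = 20^{11} mod 23 = -1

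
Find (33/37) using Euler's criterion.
(33/37) = 33^{18} mod 37 = 1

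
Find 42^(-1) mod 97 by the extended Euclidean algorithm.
Extended GCD: 42(-30) + 97(13) = 1. So 42^(-1) ≡ -30 ≡ 67 mod 97. Verify: 42 × 67 = 2814 ≡ 1 mod 97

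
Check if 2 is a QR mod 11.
By Euler's criterion: 2^{5} ≡ 10 (mod 11). Since this equals -1 (≡ 10), 2 is not a QR.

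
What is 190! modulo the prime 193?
(192)! = (190)! × (191) × (192) ≡ -1 (mod 193). So (190)! ≡ -1 × [(192)(191)]^(-1) ≡ 96 (mod 193)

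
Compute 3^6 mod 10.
By repeated squaring (mod 10): 3^{1}≡3, 3^{2}≡9, 3^{4}≡1. Then 3^{6} = 3^{4+2} ≡ 1 × 9 ≡ 9 (mod 10)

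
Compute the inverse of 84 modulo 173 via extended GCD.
Extended GCD: 84(-35) + 173(17) = 1. So 84^(-1) ≡ -35 ≡ 138 (mod 173). Verify: 84 × 138 = 11592 ≡ 1 (mod 173)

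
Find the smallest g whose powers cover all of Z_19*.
g = 2. Powers: [2, 4, 8, 16, 13, 7, 14, 9, ...] generates all 18 non-zero residues.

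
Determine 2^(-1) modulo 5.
Since 5 is prime, by Fermat 2^(-1) ≡ 2^{3} ≡ 3 mod 5. Verify: 2 × 3 = 6 ≡ 1 mod 5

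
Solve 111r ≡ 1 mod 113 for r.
Since 113 is prime, by Fermat 111^(-1) ≡ 111^{111} ≡ 56 mod 113. Verify: 111 × 56 = 6216 ≡ 1 mod 113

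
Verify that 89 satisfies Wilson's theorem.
(88)! mod 89 = 88. Since this equals -1 mod 89, Wilson confirms 89 is prime.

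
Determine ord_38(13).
Powers of 13 mod 38: 13^1≡13, 13^2≡17, 13^3≡31, 13^4≡23, 13^5≡33, 13^6≡11, 13^7≡29, 13^8≡35, 13^9≡37, 13^10≡25, 13^11≡21, 13^12≡7, 13^13≡15, 13^14≡5, 13^15≡27, 13^16≡9, 13^17≡3, 13^18≡1. ord_38(13) = 18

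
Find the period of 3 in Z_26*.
Powers of 3 mod 26: 3^1≡3, 3^2≡9, 3^3≡1. Order = 3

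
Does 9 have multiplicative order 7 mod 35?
Powers of 9 mod 35: 9^1≡9, 9^2≡11, 9^3≡29, 9^4≡16, 9^5≡4, 9^6≡1. Already 9^6≡1, so the order is 6 < 7. No, the actual order is 6.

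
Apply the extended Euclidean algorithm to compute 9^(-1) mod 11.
Extended GCD: 9(5) + 11(-4) = 1. So 9^(-1) ≡ 5 mod 11. Verify: 9 × 5 = 45 ≡ 1 mod 11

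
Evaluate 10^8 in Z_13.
By repeated squaring mod 13: 10^{1}≡10, 10^{2}≡9, 10^{4}≡3, 10^{8}≡9. So 10^{8} ≡ 9 mod 13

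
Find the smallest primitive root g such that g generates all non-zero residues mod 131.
g = 2. For each prime q|130: 2^{65}≡130, 2^{26}≡53, 2^{10}≡107, none ≡ 1, so ord_131(2) = 130 and 2 is a primitive root.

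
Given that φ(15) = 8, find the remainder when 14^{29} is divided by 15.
By Euler: 14^{8} ≡ 1 (mod 15) since gcd(14, 15) = 1. 29 = 3×8 + 5. So 14^{29} ≡ 14^{5} ≡ 14 (mod 15)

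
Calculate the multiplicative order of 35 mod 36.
Powers of 35 mod 36: 35^1≡35, 35^2≡1. ord_36(35) = 2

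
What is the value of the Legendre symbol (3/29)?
(3/29) = 3^{14} mod 29 = -1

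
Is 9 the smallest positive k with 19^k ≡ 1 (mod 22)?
Powers of 19 mod 22: 19^1≡19, 19^2≡9, 19^3≡17, 19^4≡15, 19^5≡21, 19^6≡3, 19^7≡13, 19^8≡5, 19^9≡7, 19^10≡1. 19^9≡7≢1, so ord ≠ 9. No, the actual order is 10.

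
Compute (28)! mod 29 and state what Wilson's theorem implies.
(28)! mod 29 = 28. Since this equals -1 mod 29, Wilson confirms 29 is prime.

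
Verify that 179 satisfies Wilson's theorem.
(178)! mod 179 = 178. Since this equals -1 mod 179, Wilson confirms 179 is prime.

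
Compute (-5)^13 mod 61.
By repeated squaring mod 61: (-5)^{1}≡56, (-5)^{2}≡25, (-5)^{4}≡15, (-5)^{8}≡42. Then (-5)^{13} = (-5)^{8+4+1} ≡ 42 × 15 × 56 ≡ 22 mod 61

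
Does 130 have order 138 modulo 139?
ord_139(130) divides 138. For each prime q|138: 130^{69}≡138, 130^{46}≡96, 130^{6}≡44, none ≡ 1. So 130 has order 138 and is a primitive root mod 139.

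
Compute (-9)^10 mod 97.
By repeated squaring mod 97: (-9)^{1}≡88, (-9)^{2}≡81, (-9)^{4}≡62, (-9)^{8}≡61. Then (-9)^{10} = (-9)^{8+2} ≡ 61 × 81 ≡ 91 mod 97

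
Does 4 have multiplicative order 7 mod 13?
Powers of 4 mod 13: 4^1≡4, 4^2≡3, 4^3≡12, 4^4≡9, 4^5≡10, 4^6≡1. Already 4^6≡1, so the order is 6 < 7. No, the actual order is 6.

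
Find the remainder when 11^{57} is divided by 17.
By Fermat: 11^{16} ≡ 1 (mod 17). 57 = 3×16 + 9. So 11^{57} ≡ 11^{9} ≡ 6 (mod 17)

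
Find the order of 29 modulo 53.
Powers of 29 mod 53: 29^1≡29, 29^2≡46, 29^3≡9, 29^4≡49, 29^5≡43, 29^6≡28, 29^7≡17, 29^8≡16, 29^9≡40, 29^10≡47, 29^11≡38, 29^12≡42, 29^13≡52, 29^14≡24, 29^15≡7, 29^16≡44, 29^17≡4, 29^18≡10, 29^19≡25, 29^20≡36, 29^21≡37, 29^22≡13, 29^23≡6, 29^24≡15, 29^25≡11, 29^26≡1. ord_53(29) = 26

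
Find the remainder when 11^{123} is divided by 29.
By Fermat: 11^{28} ≡ 1 (mod 29). 123 = 4×28 + 11. So 11^{123} ≡ 11^{11} ≡ 10 (mod 29)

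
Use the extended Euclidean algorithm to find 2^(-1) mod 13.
Extended GCD: 2(-6) + 13(1) = 1. So 2^(-1) ≡ -6 ≡ 7 (mod 13). Verify: 2 × 7 = 14 ≡ 1 (mod 13)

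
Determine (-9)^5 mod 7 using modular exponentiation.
By repeated squaring (mod 7): (-9)^{1}≡5, (-9)^{2}≡4, (-9)^{4}≡2. Then (-9)^{5} = (-9)^{4+1} ≡ 2 × 5 ≡ 3 (mod 7)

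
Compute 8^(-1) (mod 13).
Since 13 is prime, by Fermat 8^(-1) ≡ 8^{11} ≡ 5 (mod 13). Verify: 8 × 5 = 40 ≡ 1 (mod 13)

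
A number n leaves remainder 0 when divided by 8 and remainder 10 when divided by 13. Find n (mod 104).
M = 8 × 13 = 104. M₁ = 13, y₁ ≡ 5 (mod 8). M₂ = 8, y₂ ≡ 5 (mod 13). n = 0×13×5 + 10×8×5 ≡ 88 (mod 104)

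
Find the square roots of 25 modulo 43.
The square roots of 25 mod 43 are 38 and 5. Verify: 38² = 1444 ≡ 25 mod 43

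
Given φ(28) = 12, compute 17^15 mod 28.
By Euler: 17^{12} ≡ 1 mod 28 since gcd(17, 28) = 1. 15 = 1×12 + 3. So 17^{15} ≡ 17^{3} ≡ 13 mod 28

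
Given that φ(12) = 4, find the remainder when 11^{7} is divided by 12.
By Euler: 11^{4} ≡ 1 mod 12 since gcd(11, 12) = 1. 7 = 1×4 + 3. So 11^{7} ≡ 11^{3} ≡ 11 mod 12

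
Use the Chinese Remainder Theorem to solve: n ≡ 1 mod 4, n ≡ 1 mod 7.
M = 4 × 7 = 28. M₁ = 7, y₁ ≡ 3 mod 4. M₂ = 4, y₂ ≡ 2 mod 7. n = 1×7×3 + 1×4×2 ≡ 1 mod 28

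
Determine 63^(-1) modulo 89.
Since 89 is prime, by Fermat 63^(-1) ≡ 63^{87} ≡ 65 mod 89. Verify: 63 × 65 = 4095 ≡ 1 mod 89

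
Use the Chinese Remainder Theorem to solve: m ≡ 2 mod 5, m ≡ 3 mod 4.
M = 5 × 4 = 20. M₁ = 4, y₁ ≡ 4 mod 5. M₂ = 5, y₂ ≡ 1 mod 4. m = 2×4×4 + 3×5×1 ≡ 7 mod 20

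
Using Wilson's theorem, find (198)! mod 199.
By Wilson's theorem, (198)! ≡ -1 ≡ 198 (mod 199)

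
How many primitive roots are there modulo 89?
A prime p has φ(p-1) primitive roots; here φ(88) = 40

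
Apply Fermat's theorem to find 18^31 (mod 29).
By Fermat: 18^{28} ≡ 1 (mod 29). So 18^{31} = 18^{28} · 18^{3} ≡ 18^{3} ≡ 3 (mod 29)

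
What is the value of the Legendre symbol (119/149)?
(119/149) = 119^{74} mod 149 = 1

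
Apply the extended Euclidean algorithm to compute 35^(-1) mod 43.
Extended GCD: 35(16) + 43(-13) = 1. So 35^(-1) ≡ 16 mod 43. Verify: 35 × 16 = 560 ≡ 1 mod 43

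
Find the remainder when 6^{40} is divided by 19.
By Fermat: 6^{18} ≡ 1 (mod 19). 40 = 2×18 + 4. So 6^{40} ≡ 6^{4} ≡ 4 (mod 19)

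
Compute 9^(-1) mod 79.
Since 79 is prime, by Fermat 9^(-1) ≡ 9^{77} ≡ 44 mod 79. Verify: 9 × 44 = 396 ≡ 1 mod 79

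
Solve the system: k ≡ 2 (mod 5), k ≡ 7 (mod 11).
M = 5 × 11 = 55. M₁ = 11, y₁ ≡ 1 (mod 5). M₂ = 5, y₂ ≡ 9 (mod 11). k = 2×11×1 + 7×5×9 ≡ 7 (mod 55)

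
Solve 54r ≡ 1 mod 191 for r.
Since 191 is prime, by Fermat 54^(-1) ≡ 54^{189} ≡ 46 mod 191. Verify: 54 × 46 = 2484 ≡ 1 mod 191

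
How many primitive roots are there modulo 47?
There are φ(47-1) = φ(46) = 22 primitive roots modulo 47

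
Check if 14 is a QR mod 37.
By Euler's criterion: 14^{18} ≡ 36 mod 37. Since this equals -1 (≡ 36), 14 is not a QR.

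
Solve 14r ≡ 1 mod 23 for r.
Since 23 is prime, by Fermat 14^(-1) ≡ 14^{21} ≡ 5 mod 23. Verify: 14 × 5 = 70 ≡ 1 mod 23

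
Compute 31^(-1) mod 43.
Since 43 is prime, by Fermat 31^(-1) ≡ 31^{41} ≡ 25 mod 43. Verify: 31 × 25 = 775 ≡ 1 mod 43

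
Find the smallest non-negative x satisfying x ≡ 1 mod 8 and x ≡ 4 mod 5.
M = 8 × 5 = 40. M₁ = 5, y₁ ≡ 5 mod 8. M₂ = 8, y₂ ≡ 2 mod 5. x = 1×5×5 + 4×8×2 ≡ 9 mod 40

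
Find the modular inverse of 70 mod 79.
Since 79 is prime, by Fermat 70^(-1) ≡ 70^{77} ≡ 35 (mod 79). Verify: 70 × 35 = 2450 ≡ 1 (mod 79)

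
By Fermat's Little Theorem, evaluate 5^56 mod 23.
By Fermat: 5^{22} ≡ 1 mod 23. 56 = 2×22 + 12. So 5^{56} ≡ 5^{12} ≡ 18 mod 23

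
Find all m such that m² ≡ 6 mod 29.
The square roots of 6 mod 29 are 8 and 21. Verify: 8² = 64 ≡ 6 mod 29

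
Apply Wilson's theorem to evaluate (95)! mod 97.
(96)! = (95)! × (96) ≡ -1 (mod 97). So (95)! ≡ -1 × (96)^(-1) ≡ (-1)×(-1) = 1 (mod 97)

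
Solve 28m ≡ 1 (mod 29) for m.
Since 29 is prime, by Fermat 28^(-1) ≡ 28^{27} ≡ 28 (mod 29). Verify: 28 × 28 = 784 ≡ 1 (mod 29)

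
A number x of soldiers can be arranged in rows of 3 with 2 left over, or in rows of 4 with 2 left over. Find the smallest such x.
M = 3 × 4 = 12. M₁ = 4, y₁ ≡ 1 (mod 3). M₂ = 3, y₂ ≡ 3 (mod 4). x = 2×4×1 + 2×3×3 ≡ 2 (mod 12)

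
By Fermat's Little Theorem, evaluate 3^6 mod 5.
By Fermat: 3^{4} ≡ 1 (mod 5). So 3^{6} = 3^{4} · 3^{2} ≡ 3^{2} ≡ 4 (mod 5)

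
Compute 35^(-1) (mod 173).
Since 173 is prime, by Fermat 35^(-1) ≡ 35^{171} ≡ 89 (mod 173). Verify: 35 × 89 = 3115 ≡ 1 (mod 173)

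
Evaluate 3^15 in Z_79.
By repeated squaring mod 79: 3^{1}≡3, 3^{2}≡9, 3^{4}≡2, 3^{8}≡4. Then 3^{15} = 3^{8+4+2+1} ≡ 4 × 2 × 9 × 3 ≡ 58 mod 79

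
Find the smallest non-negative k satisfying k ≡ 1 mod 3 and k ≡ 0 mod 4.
M = 3 × 4 = 12. M₁ = 4, y₁ ≡ 1 mod 3. M₂ = 3, y₂ ≡ 3 mod 4. k = 1×4×1 + 0×3×3 ≡ 4 mod 12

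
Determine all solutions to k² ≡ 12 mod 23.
The square roots of 12 mod 23 are 9 and 14. Verify: 9² = 81 ≡ 12 mod 23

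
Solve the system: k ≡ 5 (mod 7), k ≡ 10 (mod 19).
M = 7 × 19 = 133. M₁ = 19, y₁ ≡ 3 (mod 7). M₂ = 7, y₂ ≡ 11 (mod 19). k = 5×19×3 + 10×7×11 ≡ 124 (mod 133)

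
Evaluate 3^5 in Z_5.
Using Fermat: 3^{4} ≡ 1 mod 5. 5 ≡ 1 mod 4. So 3^{5} ≡ 3^{1} ≡ 3 mod 5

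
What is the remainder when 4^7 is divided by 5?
Using Fermat: 4^{4} ≡ 1 (mod 5). 7 ≡ 3 (mod 4). So 4^{7} ≡ 4^{3} ≡ 4 (mod 5)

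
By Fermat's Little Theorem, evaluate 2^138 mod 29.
By Fermat: 2^{28} ≡ 1 mod 29. 138 = 4×28 + 26. So 2^{138} ≡ 2^{26} ≡ 22 mod 29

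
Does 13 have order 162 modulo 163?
13^{54} ≡ 1 (mod 163) and 54 < 162, so ord_163(13) = 54 ≠ 162 and 13 is not a primitive root.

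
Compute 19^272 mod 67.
Using Fermat: 19^{66} ≡ 1 (mod 67). 272 ≡ 8 (mod 66). So 19^{272} ≡ 19^{8} ≡ 36 (mod 67)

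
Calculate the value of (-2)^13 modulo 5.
Using Fermat: (-2)^{4} ≡ 1 mod 5. 13 ≡ 1 mod 4. So (-2)^{13} ≡ (-2)^{1} ≡ 3 mod 5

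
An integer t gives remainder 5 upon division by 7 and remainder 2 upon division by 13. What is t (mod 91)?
M = 7 × 13 = 91. M₁ = 13, y₁ ≡ 6 (mod 7). M₂ = 7, y₂ ≡ 2 (mod 13). t = 5×13×6 + 2×7×2 ≡ 54 (mod 91)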